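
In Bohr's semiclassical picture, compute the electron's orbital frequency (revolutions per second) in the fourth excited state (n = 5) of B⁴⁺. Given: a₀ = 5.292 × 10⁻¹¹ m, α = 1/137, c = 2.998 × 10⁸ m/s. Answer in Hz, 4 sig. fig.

1.316 × 10¹⁵ Hz

r = n²a₀/Z = 2.646 × 10⁻¹⁰ m, v = Zαc/n = 2.188 × 10⁶ m/s
f = v/(2πr) = 1.316 × 10¹⁵ Hz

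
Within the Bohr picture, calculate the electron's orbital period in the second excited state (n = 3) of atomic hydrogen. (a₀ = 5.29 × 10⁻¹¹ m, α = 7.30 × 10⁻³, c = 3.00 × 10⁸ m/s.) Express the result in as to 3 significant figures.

4100 as

r = n²a₀/Z = 3²·5.29 × 10⁻¹¹/1 = 4.76 × 10⁻¹⁰ m
v = Zαc/n = 1·0.00730·3.00 × 10⁸/3 = 7.30 × 10⁵ m/s
T = 2πr/v = 4.10 × 10⁻¹⁵ s = 4100 as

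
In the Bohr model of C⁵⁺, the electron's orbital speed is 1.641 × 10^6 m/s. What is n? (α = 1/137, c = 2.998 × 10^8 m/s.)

v_n = Zαc/n ⇒ n = Zαc/v = 6 × 0.007299 × 2.998 × 10^8 / 1.641 × 10^6 ≈ 8.00
n = 8

8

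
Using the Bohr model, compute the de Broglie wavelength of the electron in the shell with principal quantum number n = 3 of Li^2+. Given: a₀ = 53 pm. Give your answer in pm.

330 pm

The Bohr quantisation condition is nλ = 2πr_n.
r_n = n²a₀/Z = 160 pm
λ = 2πr_n/n = 2π·160/3 = 330 pm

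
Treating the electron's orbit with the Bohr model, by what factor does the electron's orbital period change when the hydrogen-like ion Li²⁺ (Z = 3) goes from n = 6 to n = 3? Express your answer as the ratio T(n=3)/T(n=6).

T ∝ Z^-2 · n^3; with Z fixed, T ∝ n^3.
T(n=3)/T(n=6) = (3/6)^3 = 1/8

1/8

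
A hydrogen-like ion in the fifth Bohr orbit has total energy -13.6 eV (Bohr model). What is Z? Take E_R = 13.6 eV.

5

E_n = −E_R Z²/n² ⇒ Z² = −E_n n²/E_R = 13.6 × 5² / 13.6 ≈ 25.00
Z = 5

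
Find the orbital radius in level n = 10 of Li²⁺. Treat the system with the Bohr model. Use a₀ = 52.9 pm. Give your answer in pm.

r_n = n²a₀/Z = 10² × 52.9 / 3
    = 100 × 52.9 / 3 = 1760 pm

1760 pm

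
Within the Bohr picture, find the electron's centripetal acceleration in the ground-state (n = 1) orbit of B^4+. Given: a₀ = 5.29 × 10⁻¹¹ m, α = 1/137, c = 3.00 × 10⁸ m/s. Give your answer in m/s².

1.13 × 10²⁵ m/s²

r = n²a₀/Z = 1.06 × 10⁻¹¹ m, v = Zαc/n = 1.09 × 10⁷ m/s
a = v²/r = (1.09 × 10⁷)² / 1.06 × 10⁻¹¹ = 1.13 × 10²⁵ m/s²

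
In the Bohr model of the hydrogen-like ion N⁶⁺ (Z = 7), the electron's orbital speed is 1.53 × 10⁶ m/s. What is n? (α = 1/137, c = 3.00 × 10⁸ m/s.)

v_n = Zαc/n ⇒ n = Zαc/v = 7 × 0.00730 × 3.00 × 10⁸ / 1.53 × 10⁶ ≈ 10.02
n = 10

10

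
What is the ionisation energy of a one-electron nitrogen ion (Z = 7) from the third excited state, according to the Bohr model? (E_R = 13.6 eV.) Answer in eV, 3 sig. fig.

41.6 eV

E_n = −E_R·Z²/n² = −13.6 × 7²/4² eV = -41.6 eV
Ionisation energy = −E_n = 41.6 eV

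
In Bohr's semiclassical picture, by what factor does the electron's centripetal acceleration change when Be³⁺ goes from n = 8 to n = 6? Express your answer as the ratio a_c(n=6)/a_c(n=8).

a_c ∝ Z^3 · n^-4; with Z fixed, a_c ∝ n^-4.
a_c(n=6)/a_c(n=8) = (6/8)^-4 = 256/81

256/81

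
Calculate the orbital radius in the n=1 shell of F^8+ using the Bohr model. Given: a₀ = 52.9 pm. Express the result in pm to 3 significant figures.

5.88 pm

r_n = n²a₀/Z = 1² × 52.9 / 9
    = 1 × 52.9 / 9 = 5.88 pm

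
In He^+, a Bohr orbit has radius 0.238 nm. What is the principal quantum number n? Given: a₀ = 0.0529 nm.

r_n = n²a₀/Z ⇒ n² = rZ/a₀ = 0.238 × 2 / 0.0529 ≈ 9.00
n = 3

3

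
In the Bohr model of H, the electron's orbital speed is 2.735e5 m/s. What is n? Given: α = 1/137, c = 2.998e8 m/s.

8

v_n = Zαc/n ⇒ n = Zαc/v = 1 × 0.007299 × 2.998e8 / 2.735e5 ≈ 8.00
n = 8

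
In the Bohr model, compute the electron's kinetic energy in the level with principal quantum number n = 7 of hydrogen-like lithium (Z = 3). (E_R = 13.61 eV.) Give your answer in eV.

2.500 eV

For a Coulomb orbit the virial theorem gives K = −E_n.
E_n = −E_R·Z²/n², so K = E_R·Z²/n² = 13.61 × 3²/7² = 2.500 eV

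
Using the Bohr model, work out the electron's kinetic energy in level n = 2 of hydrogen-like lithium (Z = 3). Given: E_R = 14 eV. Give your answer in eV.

For a Coulomb orbit the virial theorem gives K = −E_n.
E_n = −E_R·Z²/n², so K = E_R·Z²/n² = 14 × 3²/2² = 32 eV

32 eV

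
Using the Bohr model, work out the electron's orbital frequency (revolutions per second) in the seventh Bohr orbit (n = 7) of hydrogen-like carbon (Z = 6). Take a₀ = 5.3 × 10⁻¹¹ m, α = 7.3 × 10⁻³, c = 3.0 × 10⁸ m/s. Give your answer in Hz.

6.9 × 10¹⁴ Hz

r = n²a₀/Z = 4.3 × 10⁻¹⁰ m, v = Zαc/n = 1.9 × 10⁶ m/s
f = v/(2πr) = 6.9 × 10¹⁴ Hz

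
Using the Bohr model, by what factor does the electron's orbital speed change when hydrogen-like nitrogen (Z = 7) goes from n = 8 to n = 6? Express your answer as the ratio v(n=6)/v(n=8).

v ∝ Z^1 · n^-1; with Z fixed, v ∝ n^-1.
v(n=6)/v(n=8) = (6/8)^-1 = 4/3

4/3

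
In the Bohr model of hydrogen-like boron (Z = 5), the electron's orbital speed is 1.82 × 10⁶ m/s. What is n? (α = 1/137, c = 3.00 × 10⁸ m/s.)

6

v_n = Zαc/n ⇒ n = Zαc/v = 5 × 0.00730 × 3.00 × 10⁸ / 1.82 × 10⁶ ≈ 6.02
n = 6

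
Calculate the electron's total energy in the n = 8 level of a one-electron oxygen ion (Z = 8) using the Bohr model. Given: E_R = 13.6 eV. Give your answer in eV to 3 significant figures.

E_n = −E_R·Z²/n² = −13.6 × 8²/8² = -13.6 eV

-13.6 eV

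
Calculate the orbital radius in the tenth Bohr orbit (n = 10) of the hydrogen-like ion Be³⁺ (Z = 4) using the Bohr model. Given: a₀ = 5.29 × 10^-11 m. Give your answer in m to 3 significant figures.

1.32 × 10^-9 m

r_n = n²a₀/Z = 10² × 5.29 × 10^-11 / 4
    = 100 × 5.29 × 10^-11 / 4 = 1.32 × 10^-9 m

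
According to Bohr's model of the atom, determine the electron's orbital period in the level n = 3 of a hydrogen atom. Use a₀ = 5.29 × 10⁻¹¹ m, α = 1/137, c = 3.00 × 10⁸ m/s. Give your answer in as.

r = n²a₀/Z = 3²·5.29 × 10⁻¹¹/1 = 4.76 × 10⁻¹⁰ m
v = Zαc/n = 1·0.00730·3.00 × 10⁸/3 = 7.30 × 10⁵ m/s
T = 2πr/v = 4.10 × 10⁻¹⁵ s = 4100 as

4100 as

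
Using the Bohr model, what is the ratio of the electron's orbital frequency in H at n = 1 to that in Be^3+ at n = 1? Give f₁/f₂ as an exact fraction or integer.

f ∝ Z^2 · n^-3
f₁/f₂ = (1/4)^2 · (1/1)^-3 = 1/16

1/16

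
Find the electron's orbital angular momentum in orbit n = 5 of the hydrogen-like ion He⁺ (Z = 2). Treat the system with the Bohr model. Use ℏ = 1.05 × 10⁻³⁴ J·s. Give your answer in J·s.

L_n = nℏ = 5 × 1.05 × 10⁻³⁴ = 5.25 × 10⁻³⁴ J·s

5.25 × 10⁻³⁴ J·s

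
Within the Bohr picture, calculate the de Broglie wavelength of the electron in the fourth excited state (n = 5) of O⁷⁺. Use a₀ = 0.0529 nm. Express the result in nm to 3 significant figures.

The Bohr quantisation condition is nλ = 2πr_n.
r_n = n²a₀/Z = 0.165 nm
λ = 2πr_n/n = 2π·0.165/5 = 0.208 nm

0.208 nm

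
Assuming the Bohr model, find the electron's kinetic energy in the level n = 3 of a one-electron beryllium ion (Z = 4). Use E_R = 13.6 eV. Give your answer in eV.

For a Coulomb orbit the virial theorem gives K = −E_n.
E_n = −E_R·Z²/n², so K = E_R·Z²/n² = 13.6 × 4²/3² = 24.2 eV

24.2 eV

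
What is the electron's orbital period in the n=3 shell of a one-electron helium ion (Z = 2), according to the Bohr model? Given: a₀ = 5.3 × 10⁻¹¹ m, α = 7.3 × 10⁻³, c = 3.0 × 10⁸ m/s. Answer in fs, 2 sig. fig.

1.0 fs

r = n²a₀/Z = 3²·5.3 × 10⁻¹¹/2 = 2.4 × 10⁻¹⁰ m
v = Zαc/n = 2·0.0073·3.0 × 10⁸/3 = 1.5 × 10⁶ m/s
T = 2πr/v = 1.0 × 10⁻¹⁵ s = 1.0 fs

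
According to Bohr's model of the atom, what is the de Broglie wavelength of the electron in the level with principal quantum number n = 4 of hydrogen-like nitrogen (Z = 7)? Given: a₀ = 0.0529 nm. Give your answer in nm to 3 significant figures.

0.190 nm

The Bohr quantisation condition is nλ = 2πr_n.
r_n = n²a₀/Z = 0.121 nm
λ = 2πr_n/n = 2π·0.121/4 = 0.190 nm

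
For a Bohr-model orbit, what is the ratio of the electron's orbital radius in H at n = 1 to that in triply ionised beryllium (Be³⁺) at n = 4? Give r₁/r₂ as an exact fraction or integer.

r ∝ Z^-1 · n^2
r₁/r₂ = (1/4)^-1 · (1/4)^2 = 1/4

1/4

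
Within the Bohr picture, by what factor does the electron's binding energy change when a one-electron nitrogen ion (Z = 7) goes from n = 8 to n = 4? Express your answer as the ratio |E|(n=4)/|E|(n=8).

|E| ∝ Z^2 · n^-2; with Z fixed, |E| ∝ n^-2.
|E|(n=4)/|E|(n=8) = (4/8)^-2 = 4

4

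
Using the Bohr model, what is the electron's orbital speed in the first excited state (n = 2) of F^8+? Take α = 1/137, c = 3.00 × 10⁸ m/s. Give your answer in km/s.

9850 km/s

v_n = Zαc/n = 9 × 0.00730 × 3.00 × 10⁸ / 2
    = 9850 km/s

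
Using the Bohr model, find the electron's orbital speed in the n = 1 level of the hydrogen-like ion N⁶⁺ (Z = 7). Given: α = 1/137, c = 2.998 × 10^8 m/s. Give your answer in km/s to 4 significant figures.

1.532 × 10^4 km/s

v_n = Zαc/n = 7 × 0.007299 × 2.998 × 10^8 / 1
    = 1.532 × 10^4 km/s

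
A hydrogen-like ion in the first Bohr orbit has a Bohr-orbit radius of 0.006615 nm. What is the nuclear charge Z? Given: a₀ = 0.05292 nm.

8

r_n = n²a₀/Z ⇒ Z = n²a₀/r = 1² × 0.05292 / 0.006615 ≈ 8.00
Z = 8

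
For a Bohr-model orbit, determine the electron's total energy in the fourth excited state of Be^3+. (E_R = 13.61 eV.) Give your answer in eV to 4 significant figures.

-8.710 eV

E_n = −E_R·Z²/n² = −13.61 × 4²/5² = -8.710 eV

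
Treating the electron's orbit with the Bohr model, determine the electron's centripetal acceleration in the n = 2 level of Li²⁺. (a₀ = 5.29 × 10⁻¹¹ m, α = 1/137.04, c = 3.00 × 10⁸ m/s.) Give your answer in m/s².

r = n²a₀/Z = 7.05 × 10⁻¹¹ m, v = Zαc/n = 3.28 × 10⁶ m/s
a = v²/r = (3.28 × 10⁶)² / 7.05 × 10⁻¹¹ = 1.53 × 10²³ m/s²

1.53 × 10²³ m/s²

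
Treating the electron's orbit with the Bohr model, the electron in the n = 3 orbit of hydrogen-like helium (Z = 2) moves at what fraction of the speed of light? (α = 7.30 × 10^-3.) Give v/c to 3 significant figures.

0.00487

v_n = Zαc/n, so v/c = Zα/n = 2 × 0.00730 / 3 = 0.00487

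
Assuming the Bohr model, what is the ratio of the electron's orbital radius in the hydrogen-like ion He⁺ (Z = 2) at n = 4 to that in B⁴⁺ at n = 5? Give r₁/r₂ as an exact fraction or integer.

r ∝ Z^-1 · n^2
r₁/r₂ = (2/5)^-1 · (4/5)^2 = 8/5

8/5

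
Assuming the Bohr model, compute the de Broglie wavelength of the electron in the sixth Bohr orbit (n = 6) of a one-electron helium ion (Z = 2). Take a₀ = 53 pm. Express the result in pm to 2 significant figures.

The Bohr quantisation condition is nλ = 2πr_n.
r_n = n²a₀/Z = 950 pm
λ = 2πr_n/n = 2π·950/6 = 1000 pm

1000 pm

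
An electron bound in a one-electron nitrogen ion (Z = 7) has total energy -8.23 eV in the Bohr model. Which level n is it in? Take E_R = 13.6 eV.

E_n = −E_R Z²/n² ⇒ n² = E_R Z²/(−E_n) = 13.6 × 7² / 8.23 ≈ 80.97
n = 9

9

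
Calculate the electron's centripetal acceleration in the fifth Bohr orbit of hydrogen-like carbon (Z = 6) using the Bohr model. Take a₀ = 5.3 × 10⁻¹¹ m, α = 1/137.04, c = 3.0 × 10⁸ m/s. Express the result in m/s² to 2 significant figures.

r = n²a₀/Z = 2.2 × 10⁻¹⁰ m, v = Zαc/n = 2.6 × 10⁶ m/s
a = v²/r = (2.6 × 10⁶)² / 2.2 × 10⁻¹⁰ = 3.1 × 10²² m/s²

3.1 × 10²² m/s²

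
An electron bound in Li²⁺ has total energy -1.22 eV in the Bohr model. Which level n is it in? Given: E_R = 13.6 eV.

10

E_n = −E_R Z²/n² ⇒ n² = E_R Z²/(−E_n) = 13.6 × 3² / 1.22 ≈ 100.33
n = 10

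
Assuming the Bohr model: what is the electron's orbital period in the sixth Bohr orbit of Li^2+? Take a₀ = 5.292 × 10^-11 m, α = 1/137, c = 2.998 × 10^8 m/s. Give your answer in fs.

r = n²a₀/Z = 6²·5.292 × 10^-11/3 = 6.350 × 10^-10 m
v = Zαc/n = 3·0.007299·2.998 × 10^8/6 = 1.094 × 10^6 m/s
T = 2πr/v = 3.647 × 10^-15 s = 3.647 fs

3.647 fs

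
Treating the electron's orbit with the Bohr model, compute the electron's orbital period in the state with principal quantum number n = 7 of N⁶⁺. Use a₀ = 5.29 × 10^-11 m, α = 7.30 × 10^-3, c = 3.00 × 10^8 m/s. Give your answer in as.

r = n²a₀/Z = 7²·5.29 × 10^-11/7 = 3.70 × 10^-10 m
v = Zαc/n = 7·0.00730·3.00 × 10^8/7 = 2.19 × 10^6 m/s
T = 2πr/v = 1.06 × 10^-15 s = 1060 as

1060 as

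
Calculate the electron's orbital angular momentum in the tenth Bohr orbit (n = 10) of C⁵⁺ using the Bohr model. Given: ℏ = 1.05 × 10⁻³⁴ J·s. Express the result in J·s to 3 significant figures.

L_n = nℏ = 10 × 1.05 × 10⁻³⁴ = 1.05 × 10⁻³³ J·s

1.05 × 10⁻³³ J·s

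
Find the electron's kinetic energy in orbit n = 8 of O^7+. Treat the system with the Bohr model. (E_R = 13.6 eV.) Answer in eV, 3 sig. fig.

13.6 eV

For a Coulomb orbit the virial theorem gives K = −E_n.
E_n = −E_R·Z²/n², so K = E_R·Z²/n² = 13.6 × 8²/8² = 13.6 eV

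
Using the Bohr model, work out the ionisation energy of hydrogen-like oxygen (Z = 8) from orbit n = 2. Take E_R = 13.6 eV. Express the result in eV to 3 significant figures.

E_n = −E_R·Z²/n² = −13.6 × 8²/2² eV = -218 eV
Ionisation energy = −E_n = 218 eV

218 eV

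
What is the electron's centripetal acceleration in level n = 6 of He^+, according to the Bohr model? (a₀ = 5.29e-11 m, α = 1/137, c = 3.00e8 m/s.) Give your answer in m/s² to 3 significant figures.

5.60e20 m/s²

r = n²a₀/Z = 9.52e-10 m, v = Zαc/n = 7.30e5 m/s
a = v²/r = (7.30e5)² / 9.52e-10 = 5.60e20 m/s²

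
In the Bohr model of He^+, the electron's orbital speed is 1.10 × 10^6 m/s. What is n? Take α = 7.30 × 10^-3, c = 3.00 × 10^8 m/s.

v_n = Zαc/n ⇒ n = Zαc/v = 2 × 0.00730 × 3.00 × 10^8 / 1.10 × 10^6 ≈ 3.98
n = 4

4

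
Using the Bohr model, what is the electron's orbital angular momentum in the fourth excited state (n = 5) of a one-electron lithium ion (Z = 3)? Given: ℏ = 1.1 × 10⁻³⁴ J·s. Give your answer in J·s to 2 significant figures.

5.5 × 10⁻³⁴ J·s

L_n = nℏ = 5 × 1.1 × 10⁻³⁴ = 5.5 × 10⁻³⁴ J·s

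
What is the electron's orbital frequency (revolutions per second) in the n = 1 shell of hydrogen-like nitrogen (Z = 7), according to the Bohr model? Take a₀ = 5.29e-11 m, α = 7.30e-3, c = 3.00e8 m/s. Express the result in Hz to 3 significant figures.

3.23e17 Hz

r = n²a₀/Z = 7.56e-12 m, v = Zαc/n = 1.53e7 m/s
f = v/(2πr) = 3.23e17 Hz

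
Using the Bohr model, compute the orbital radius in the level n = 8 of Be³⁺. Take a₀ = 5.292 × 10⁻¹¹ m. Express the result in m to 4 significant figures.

8.467 × 10⁻¹⁰ m

r_n = n²a₀/Z = 8² × 5.292 × 10⁻¹¹ / 4
    = 64 × 5.292 × 10⁻¹¹ / 4 = 8.467 × 10⁻¹⁰ m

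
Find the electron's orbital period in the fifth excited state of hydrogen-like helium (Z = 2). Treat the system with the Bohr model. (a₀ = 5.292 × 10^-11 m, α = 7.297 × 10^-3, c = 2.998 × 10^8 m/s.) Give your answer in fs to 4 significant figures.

8.208 fs

r = n²a₀/Z = 6²·5.292 × 10^-11/2 = 9.526 × 10^-10 m
v = Zαc/n = 2·0.007297·2.998 × 10^8/6 = 7.292 × 10^5 m/s
T = 2πr/v = 8.208 × 10^-15 s = 8.208 fs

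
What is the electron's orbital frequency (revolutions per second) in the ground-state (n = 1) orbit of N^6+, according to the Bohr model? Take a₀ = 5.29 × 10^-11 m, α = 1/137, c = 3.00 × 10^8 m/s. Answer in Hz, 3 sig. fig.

3.23 × 10^17 Hz

r = n²a₀/Z = 7.56 × 10^-12 m, v = Zαc/n = 1.53 × 10^7 m/s
f = v/(2πr) = 3.23 × 10^17 Hz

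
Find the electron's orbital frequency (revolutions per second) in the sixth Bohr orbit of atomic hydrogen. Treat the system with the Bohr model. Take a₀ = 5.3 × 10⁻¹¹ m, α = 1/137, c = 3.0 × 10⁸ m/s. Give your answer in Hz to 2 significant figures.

3.0 × 10¹³ Hz

r = n²a₀/Z = 1.9 × 10⁻⁹ m, v = Zαc/n = 3.6 × 10⁵ m/s
f = v/(2πr) = 3.0 × 10¹³ Hz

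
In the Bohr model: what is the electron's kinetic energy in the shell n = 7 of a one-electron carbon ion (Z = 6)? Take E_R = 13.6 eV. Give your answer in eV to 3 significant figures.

9.99 eV

For a Coulomb orbit the virial theorem gives K = −E_n.
E_n = −E_R·Z²/n², so K = E_R·Z²/n² = 13.6 × 6²/7² = 9.99 eV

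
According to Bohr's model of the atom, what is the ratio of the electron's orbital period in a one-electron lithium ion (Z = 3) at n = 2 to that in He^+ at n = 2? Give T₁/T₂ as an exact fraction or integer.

T ∝ Z^-2 · n^3
T₁/T₂ = (3/2)^-2 · (2/2)^3 = 4/9

4/9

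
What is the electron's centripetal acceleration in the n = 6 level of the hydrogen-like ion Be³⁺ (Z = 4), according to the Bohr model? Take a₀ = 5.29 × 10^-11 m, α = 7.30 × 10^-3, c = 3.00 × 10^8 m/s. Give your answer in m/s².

4.48 × 10^21 m/s²

r = n²a₀/Z = 4.76 × 10^-10 m, v = Zαc/n = 1.46 × 10^6 m/s
a = v²/r = (1.46 × 10^6)² / 4.76 × 10^-10 = 4.48 × 10^21 m/s²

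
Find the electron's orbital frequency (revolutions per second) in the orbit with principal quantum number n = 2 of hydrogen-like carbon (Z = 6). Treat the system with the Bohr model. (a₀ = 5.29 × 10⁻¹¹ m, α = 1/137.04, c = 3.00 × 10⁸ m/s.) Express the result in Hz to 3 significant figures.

r = n²a₀/Z = 3.53 × 10⁻¹¹ m, v = Zαc/n = 6.57 × 10⁶ m/s
f = v/(2πr) = 2.96 × 10¹⁶ Hz

2.96 × 10¹⁶ Hz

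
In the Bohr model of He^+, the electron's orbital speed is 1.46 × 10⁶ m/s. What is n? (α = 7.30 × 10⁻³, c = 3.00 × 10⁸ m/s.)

3

v_n = Zαc/n ⇒ n = Zαc/v = 2 × 0.00730 × 3.00 × 10⁸ / 1.46 × 10⁶ ≈ 3.00
n = 3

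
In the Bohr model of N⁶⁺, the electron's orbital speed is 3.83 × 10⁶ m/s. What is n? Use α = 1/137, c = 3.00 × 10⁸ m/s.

4

v_n = Zαc/n ⇒ n = Zαc/v = 7 × 0.00730 × 3.00 × 10⁸ / 3.83 × 10⁶ ≈ 4.00
n = 4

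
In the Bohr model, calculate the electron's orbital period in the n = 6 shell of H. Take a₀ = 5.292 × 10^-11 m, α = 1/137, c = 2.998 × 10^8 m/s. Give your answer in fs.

r = n²a₀/Z = 6²·5.292 × 10^-11/1 = 1.905 × 10^-9 m
v = Zαc/n = 1·0.007299·2.998 × 10^8/6 = 3.647 × 10^5 m/s
T = 2πr/v = 3.282 × 10^-14 s = 32.82 fs

32.82 fs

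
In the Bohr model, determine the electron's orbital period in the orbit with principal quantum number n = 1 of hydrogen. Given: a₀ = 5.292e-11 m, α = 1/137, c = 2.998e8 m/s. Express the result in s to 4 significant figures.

1.519e-16 s

r = n²a₀/Z = 1²·5.292e-11/1 = 5.292e-11 m
v = Zαc/n = 1·0.007299·2.998e8/1 = 2.188e6 m/s
T = 2πr/v = 1.519e-16 s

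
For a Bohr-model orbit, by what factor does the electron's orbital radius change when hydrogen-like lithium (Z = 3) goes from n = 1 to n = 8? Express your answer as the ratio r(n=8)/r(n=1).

r ∝ Z^-1 · n^2; with Z fixed, r ∝ n^2.
r(n=8)/r(n=1) = (8/1)^2 = 64

64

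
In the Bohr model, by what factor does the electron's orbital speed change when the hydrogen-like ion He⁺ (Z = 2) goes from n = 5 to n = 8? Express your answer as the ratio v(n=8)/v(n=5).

v ∝ Z^1 · n^-1; with Z fixed, v ∝ n^-1.
v(n=8)/v(n=5) = (8/5)^-1 = 5/8

5/8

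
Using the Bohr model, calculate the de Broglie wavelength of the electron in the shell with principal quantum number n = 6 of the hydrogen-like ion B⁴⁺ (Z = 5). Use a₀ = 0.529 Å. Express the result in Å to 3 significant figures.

3.99 Å

The Bohr quantisation condition is nλ = 2πr_n.
r_n = n²a₀/Z = 3.81 Å
λ = 2πr_n/n = 2π·3.81/6 = 3.99 Å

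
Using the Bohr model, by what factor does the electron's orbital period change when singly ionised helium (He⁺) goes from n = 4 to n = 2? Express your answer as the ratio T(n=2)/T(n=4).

1/8

T ∝ Z^-2 · n^3; with Z fixed, T ∝ n^3.
T(n=2)/T(n=4) = (2/4)^3 = 1/8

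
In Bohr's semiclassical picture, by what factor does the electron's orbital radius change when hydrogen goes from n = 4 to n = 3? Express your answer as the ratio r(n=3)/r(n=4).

r ∝ Z^-1 · n^2; with Z fixed, r ∝ n^2.
r(n=3)/r(n=4) = (3/4)^2 = 9/16

9/16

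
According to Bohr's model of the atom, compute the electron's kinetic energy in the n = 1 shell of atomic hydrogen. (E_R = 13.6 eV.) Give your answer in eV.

For a Coulomb orbit the virial theorem gives K = −E_n.
E_n = −E_R·Z²/n², so K = E_R·Z²/n² = 13.6 × 1²/1² = 13.6 eV

13.6 eV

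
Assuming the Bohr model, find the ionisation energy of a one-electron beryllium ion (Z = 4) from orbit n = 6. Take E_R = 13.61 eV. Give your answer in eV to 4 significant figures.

E_n = −E_R·Z²/n² = −13.61 × 4²/6² eV = -6.049 eV
Ionisation energy = −E_n = 6.049 eV

6.049 eV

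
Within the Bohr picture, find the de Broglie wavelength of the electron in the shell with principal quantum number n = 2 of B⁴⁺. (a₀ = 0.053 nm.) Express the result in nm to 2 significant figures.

The Bohr quantisation condition is nλ = 2πr_n.
r_n = n²a₀/Z = 0.042 nm
λ = 2πr_n/n = 2π·0.042/2 = 0.13 nm

0.13 nm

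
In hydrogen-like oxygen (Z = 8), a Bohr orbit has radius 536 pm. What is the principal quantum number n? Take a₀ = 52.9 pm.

r_n = n²a₀/Z ⇒ n² = rZ/a₀ = 536 × 8 / 52.9 ≈ 81.06
n = 9

9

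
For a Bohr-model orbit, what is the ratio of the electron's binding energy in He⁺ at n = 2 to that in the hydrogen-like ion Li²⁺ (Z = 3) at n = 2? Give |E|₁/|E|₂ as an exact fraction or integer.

|E| ∝ Z^2 · n^-2
|E|₁/|E|₂ = (2/3)^2 · (2/2)^-2 = 4/9

4/9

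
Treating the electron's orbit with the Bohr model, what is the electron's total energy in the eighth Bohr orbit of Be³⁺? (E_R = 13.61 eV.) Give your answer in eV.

E_n = −E_R·Z²/n² = −13.61 × 4²/8² = -3.402 eV

-3.402 eV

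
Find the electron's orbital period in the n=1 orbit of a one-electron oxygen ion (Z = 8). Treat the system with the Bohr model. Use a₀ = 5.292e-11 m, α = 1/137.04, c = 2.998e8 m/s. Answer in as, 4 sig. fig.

2.375 as

r = n²a₀/Z = 1²·5.292e-11/8 = 6.615e-12 m
v = Zαc/n = 8·0.007297·2.998e8/1 = 1.750e7 m/s
T = 2πr/v = 2.375e-18 s = 2.375 as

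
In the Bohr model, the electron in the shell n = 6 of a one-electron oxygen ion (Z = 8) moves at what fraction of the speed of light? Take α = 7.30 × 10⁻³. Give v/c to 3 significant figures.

v_n = Zαc/n, so v/c = Zα/n = 8 × 0.00730 / 6 = 0.00973

0.00973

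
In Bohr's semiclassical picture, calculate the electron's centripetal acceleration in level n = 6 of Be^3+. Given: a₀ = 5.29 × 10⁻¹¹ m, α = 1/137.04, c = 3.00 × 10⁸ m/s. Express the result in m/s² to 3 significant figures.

r = n²a₀/Z = 4.76 × 10⁻¹⁰ m, v = Zαc/n = 1.46 × 10⁶ m/s
a = v²/r = (1.46 × 10⁶)² / 4.76 × 10⁻¹⁰ = 4.47 × 10²¹ m/s²

4.47 × 10²¹ m/s²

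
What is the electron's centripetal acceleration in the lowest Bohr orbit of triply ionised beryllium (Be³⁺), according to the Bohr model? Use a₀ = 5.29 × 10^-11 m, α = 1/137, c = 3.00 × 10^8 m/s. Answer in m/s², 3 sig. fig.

5.80 × 10^24 m/s²

r = n²a₀/Z = 1.32 × 10^-11 m, v = Zαc/n = 8.76 × 10^6 m/s
a = v²/r = (8.76 × 10^6)² / 1.32 × 10^-11 = 5.80 × 10^24 m/s²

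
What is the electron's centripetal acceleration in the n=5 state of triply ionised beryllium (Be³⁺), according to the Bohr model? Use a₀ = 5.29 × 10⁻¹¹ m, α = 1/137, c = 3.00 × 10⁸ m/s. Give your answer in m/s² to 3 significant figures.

r = n²a₀/Z = 3.31 × 10⁻¹⁰ m, v = Zαc/n = 1.75 × 10⁶ m/s
a = v²/r = (1.75 × 10⁶)² / 3.31 × 10⁻¹⁰ = 9.28 × 10²¹ m/s²

9.28 × 10²¹ m/s²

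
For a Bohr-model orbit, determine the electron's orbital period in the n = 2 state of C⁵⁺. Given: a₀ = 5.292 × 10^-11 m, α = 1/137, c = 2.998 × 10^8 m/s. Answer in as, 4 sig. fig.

r = n²a₀/Z = 2²·5.292 × 10^-11/6 = 3.528 × 10^-11 m
v = Zαc/n = 6·0.007299·2.998 × 10^8/2 = 6.565 × 10^6 m/s
T = 2πr/v = 3.377 × 10^-17 s = 33.77 as

33.77 as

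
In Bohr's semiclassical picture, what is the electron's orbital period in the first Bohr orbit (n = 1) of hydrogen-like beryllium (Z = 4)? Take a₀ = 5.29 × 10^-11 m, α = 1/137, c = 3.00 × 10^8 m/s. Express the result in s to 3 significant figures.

r = n²a₀/Z = 1²·5.29 × 10^-11/4 = 1.32 × 10^-11 m
v = Zαc/n = 4·0.00730·3.00 × 10^8/1 = 8.76 × 10^6 m/s
T = 2πr/v = 9.49 × 10^-18 s

9.49 × 10^-18 s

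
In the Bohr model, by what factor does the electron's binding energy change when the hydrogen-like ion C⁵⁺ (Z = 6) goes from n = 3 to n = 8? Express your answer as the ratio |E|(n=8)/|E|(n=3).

|E| ∝ Z^2 · n^-2; with Z fixed, |E| ∝ n^-2.
|E|(n=8)/|E|(n=3) = (8/3)^-2 = 9/64

9/64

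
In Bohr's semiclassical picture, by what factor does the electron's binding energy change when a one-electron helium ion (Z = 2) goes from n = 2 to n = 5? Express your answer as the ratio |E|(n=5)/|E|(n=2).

4/25

|E| ∝ Z^2 · n^-2; with Z fixed, |E| ∝ n^-2.
|E|(n=5)/|E|(n=2) = (5/2)^-2 = 4/25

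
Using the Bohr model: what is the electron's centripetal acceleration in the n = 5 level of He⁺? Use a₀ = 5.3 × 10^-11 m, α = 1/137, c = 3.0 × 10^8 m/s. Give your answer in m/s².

r = n²a₀/Z = 6.6 × 10^-10 m, v = Zαc/n = 8.8 × 10^5 m/s
a = v²/r = (8.8 × 10^5)² / 6.6 × 10^-10 = 1.2 × 10^21 m/s²

1.2 × 10^21 m/s²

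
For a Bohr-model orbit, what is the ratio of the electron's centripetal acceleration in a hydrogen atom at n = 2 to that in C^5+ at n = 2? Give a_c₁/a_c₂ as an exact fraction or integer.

1/216

a_c ∝ Z^3 · n^-4
a_c₁/a_c₂ = (1/6)^3 · (2/2)^-4 = 1/216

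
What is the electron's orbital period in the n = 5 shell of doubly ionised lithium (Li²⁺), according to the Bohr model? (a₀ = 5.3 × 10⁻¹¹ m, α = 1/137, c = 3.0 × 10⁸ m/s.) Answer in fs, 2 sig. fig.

2.1 fs

r = n²a₀/Z = 5²·5.3 × 10⁻¹¹/3 = 4.4 × 10⁻¹⁰ m
v = Zαc/n = 3·0.0073·3.0 × 10⁸/5 = 1.3 × 10⁶ m/s
T = 2πr/v = 2.1 × 10⁻¹⁵ s = 2.1 fs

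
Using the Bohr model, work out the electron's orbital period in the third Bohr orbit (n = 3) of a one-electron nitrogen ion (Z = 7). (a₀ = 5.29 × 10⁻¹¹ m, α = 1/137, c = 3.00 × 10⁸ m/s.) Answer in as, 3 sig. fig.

83.6 as

r = n²a₀/Z = 3²·5.29 × 10⁻¹¹/7 = 6.80 × 10⁻¹¹ m
v = Zαc/n = 7·0.00730·3.00 × 10⁸/3 = 5.11 × 10⁶ m/s
T = 2πr/v = 8.36 × 10⁻¹⁷ s = 83.6 as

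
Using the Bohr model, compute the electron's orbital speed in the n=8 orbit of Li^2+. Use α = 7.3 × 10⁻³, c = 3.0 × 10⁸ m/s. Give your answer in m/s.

8.2 × 10⁵ m/s

v_n = Zαc/n = 3 × 0.0073 × 3.0 × 10⁸ / 8
    = 8.2 × 10⁵ m/s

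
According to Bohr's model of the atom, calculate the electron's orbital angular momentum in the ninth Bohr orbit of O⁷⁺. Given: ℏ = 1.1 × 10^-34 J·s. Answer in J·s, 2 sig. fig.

L_n = nℏ = 9 × 1.1 × 10^-34 = 9.9 × 10^-34 J·s

9.9 × 10^-34 J·s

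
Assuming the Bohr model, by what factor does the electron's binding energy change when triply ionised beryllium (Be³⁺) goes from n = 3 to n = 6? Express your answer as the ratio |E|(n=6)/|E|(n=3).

|E| ∝ Z^2 · n^-2; with Z fixed, |E| ∝ n^-2.
|E|(n=6)/|E|(n=3) = (6/3)^-2 = 1/4

1/4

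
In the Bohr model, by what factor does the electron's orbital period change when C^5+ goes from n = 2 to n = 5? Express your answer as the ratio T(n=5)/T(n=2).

125/8

T ∝ Z^-2 · n^3; with Z fixed, T ∝ n^3.
T(n=5)/T(n=2) = (5/2)^3 = 125/8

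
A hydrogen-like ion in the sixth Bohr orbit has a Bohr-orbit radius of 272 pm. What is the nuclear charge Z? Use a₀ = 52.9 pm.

7

r_n = n²a₀/Z ⇒ Z = n²a₀/r = 6² × 52.9 / 272 ≈ 7.00
Z = 7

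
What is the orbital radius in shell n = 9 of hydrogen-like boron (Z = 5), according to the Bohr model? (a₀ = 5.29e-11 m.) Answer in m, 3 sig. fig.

8.57e-10 m

r_n = n²a₀/Z = 9² × 5.29e-11 / 5
    = 81 × 5.29e-11 / 5 = 8.57e-10 m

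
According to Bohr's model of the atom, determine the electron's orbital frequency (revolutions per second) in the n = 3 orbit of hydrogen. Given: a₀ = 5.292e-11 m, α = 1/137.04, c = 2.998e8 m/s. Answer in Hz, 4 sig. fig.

2.437e14 Hz

r = n²a₀/Z = 4.763e-10 m, v = Zαc/n = 7.292e5 m/s
f = v/(2πr) = 2.437e14 Hz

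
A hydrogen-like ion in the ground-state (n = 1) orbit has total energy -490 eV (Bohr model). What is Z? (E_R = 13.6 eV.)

6

E_n = −E_R Z²/n² ⇒ Z² = −E_n n²/E_R = 490 × 1² / 13.6 ≈ 36.03
Z = 6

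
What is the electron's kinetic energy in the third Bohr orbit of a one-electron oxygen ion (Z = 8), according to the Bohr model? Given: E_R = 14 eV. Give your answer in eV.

For a Coulomb orbit the virial theorem gives K = −E_n.
E_n = −E_R·Z²/n², so K = E_R·Z²/n² = 14 × 8²/3² = 100 eV

100 eV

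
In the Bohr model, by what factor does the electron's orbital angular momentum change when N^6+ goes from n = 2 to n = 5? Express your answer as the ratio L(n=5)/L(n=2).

5/2

L = nℏ depends only on n, so L ∝ n.
L(n=5)/L(n=2) = (5/2)^1 = 5/2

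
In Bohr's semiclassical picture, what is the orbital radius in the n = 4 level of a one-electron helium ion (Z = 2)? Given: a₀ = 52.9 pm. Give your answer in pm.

423 pm

r_n = n²a₀/Z = 4² × 52.9 / 2
    = 16 × 52.9 / 2 = 423 pm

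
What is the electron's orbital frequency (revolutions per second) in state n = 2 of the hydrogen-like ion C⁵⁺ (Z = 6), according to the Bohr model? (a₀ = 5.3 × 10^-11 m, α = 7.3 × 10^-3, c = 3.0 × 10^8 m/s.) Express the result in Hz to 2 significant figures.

3.0 × 10^16 Hz

r = n²a₀/Z = 3.5 × 10^-11 m, v = Zαc/n = 6.6 × 10^6 m/s
f = v/(2πr) = 3.0 × 10^16 Hz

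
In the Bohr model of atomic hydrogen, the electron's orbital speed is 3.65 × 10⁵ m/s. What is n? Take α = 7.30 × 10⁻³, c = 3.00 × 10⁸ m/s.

v_n = Zαc/n ⇒ n = Zαc/v = 1 × 0.00730 × 3.00 × 10⁸ / 3.65 × 10⁵ ≈ 6.00
n = 6

6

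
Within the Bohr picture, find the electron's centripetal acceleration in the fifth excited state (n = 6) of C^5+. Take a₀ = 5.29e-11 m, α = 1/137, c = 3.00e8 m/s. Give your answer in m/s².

1.51e22 m/s²

r = n²a₀/Z = 3.17e-10 m, v = Zαc/n = 2.19e6 m/s
a = v²/r = (2.19e6)² / 3.17e-10 = 1.51e22 m/s²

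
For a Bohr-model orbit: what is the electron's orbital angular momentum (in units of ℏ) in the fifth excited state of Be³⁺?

L_n = nℏ, so L/ℏ = n = 6.

6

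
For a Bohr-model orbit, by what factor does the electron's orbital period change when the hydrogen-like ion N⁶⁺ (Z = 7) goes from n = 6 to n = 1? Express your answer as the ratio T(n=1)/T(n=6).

1/216

T ∝ Z^-2 · n^3; with Z fixed, T ∝ n^3.
T(n=1)/T(n=6) = (1/6)^3 = 1/216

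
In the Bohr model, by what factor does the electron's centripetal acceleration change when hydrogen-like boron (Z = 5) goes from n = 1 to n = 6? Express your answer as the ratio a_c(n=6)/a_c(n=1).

a_c ∝ Z^3 · n^-4; with Z fixed, a_c ∝ n^-4.
a_c(n=6)/a_c(n=1) = (6/1)^-4 = 1/1296

1/1296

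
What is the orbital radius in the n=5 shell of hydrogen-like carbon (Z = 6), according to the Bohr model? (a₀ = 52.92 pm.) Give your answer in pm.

r_n = n²a₀/Z = 5² × 52.92 / 6
    = 25 × 52.92 / 6 = 220.5 pm

220.5 pm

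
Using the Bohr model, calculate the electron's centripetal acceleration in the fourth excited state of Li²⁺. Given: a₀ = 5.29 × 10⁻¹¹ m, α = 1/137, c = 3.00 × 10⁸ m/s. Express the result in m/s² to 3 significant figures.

3.92 × 10²¹ m/s²

r = n²a₀/Z = 4.41 × 10⁻¹⁰ m, v = Zαc/n = 1.31 × 10⁶ m/s
a = v²/r = (1.31 × 10⁶)² / 4.41 × 10⁻¹⁰ = 3.92 × 10²¹ m/s²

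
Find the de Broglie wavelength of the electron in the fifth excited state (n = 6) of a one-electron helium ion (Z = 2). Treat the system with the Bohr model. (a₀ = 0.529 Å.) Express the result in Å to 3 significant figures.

9.97 Å

The Bohr quantisation condition is nλ = 2πr_n.
r_n = n²a₀/Z = 9.52 Å
λ = 2πr_n/n = 2π·9.52/6 = 9.97 Å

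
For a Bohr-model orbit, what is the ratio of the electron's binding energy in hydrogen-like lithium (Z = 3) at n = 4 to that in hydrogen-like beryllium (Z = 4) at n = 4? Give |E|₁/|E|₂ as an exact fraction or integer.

|E| ∝ Z^2 · n^-2
|E|₁/|E|₂ = (3/4)^2 · (4/4)^-2 = 9/16

9/16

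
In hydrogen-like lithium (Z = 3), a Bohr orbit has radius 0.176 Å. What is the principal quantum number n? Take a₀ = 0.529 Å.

r_n = n²a₀/Z ⇒ n² = rZ/a₀ = 0.176 × 3 / 0.529 ≈ 1.00
n = 1

1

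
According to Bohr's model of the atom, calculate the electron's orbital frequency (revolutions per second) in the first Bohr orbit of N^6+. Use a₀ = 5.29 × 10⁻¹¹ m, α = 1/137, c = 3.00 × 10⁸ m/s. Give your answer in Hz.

3.23 × 10¹⁷ Hz

r = n²a₀/Z = 7.56 × 10⁻¹² m, v = Zαc/n = 1.53 × 10⁷ m/s
f = v/(2πr) = 3.23 × 10¹⁷ Hz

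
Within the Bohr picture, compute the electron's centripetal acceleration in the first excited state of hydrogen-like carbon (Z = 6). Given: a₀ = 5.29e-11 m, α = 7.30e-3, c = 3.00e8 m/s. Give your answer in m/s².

1.22e24 m/s²

r = n²a₀/Z = 3.53e-11 m, v = Zαc/n = 6.57e6 m/s
a = v²/r = (6.57e6)² / 3.53e-11 = 1.22e24 m/s²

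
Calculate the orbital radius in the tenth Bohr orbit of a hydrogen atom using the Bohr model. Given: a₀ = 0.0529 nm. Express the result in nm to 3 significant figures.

r_n = n²a₀/Z = 10² × 0.0529 / 1
    = 100 × 0.0529 / 1 = 5.29 nm

5.29 nm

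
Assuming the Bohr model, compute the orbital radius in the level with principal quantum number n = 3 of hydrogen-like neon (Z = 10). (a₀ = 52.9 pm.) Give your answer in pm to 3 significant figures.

r_n = n²a₀/Z = 3² × 52.9 / 10
    = 9 × 52.9 / 10 = 47.6 pm

47.6 pm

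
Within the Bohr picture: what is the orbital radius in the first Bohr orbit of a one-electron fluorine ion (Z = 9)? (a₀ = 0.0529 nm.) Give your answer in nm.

0.00588 nm

r_n = n²a₀/Z = 1² × 0.0529 / 9
    = 1 × 0.0529 / 9 = 0.00588 nm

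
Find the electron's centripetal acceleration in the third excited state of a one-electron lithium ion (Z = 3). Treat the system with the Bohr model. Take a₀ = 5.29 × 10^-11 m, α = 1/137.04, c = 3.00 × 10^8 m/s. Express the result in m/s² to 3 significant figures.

r = n²a₀/Z = 2.82 × 10^-10 m, v = Zαc/n = 1.64 × 10^6 m/s
a = v²/r = (1.64 × 10^6)² / 2.82 × 10^-10 = 9.55 × 10^21 m/s²

9.55 × 10^21 m/s²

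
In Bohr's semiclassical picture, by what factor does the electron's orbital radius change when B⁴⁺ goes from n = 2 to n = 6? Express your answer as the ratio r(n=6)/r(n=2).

r ∝ Z^-1 · n^2; with Z fixed, r ∝ n^2.
r(n=6)/r(n=2) = (6/2)^2 = 9

9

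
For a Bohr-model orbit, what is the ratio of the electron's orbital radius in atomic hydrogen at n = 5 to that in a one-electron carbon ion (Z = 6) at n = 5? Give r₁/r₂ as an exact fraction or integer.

6

r ∝ Z^-1 · n^2
r₁/r₂ = (1/6)^-1 · (5/5)^2 = 6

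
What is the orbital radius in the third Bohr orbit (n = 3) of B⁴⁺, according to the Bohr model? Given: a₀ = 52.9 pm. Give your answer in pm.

95.2 pm

r_n = n²a₀/Z = 3² × 52.9 / 5
    = 9 × 52.9 / 5 = 95.2 pm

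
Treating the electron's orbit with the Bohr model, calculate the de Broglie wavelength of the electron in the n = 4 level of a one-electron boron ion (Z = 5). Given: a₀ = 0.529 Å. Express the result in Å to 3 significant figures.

2.66 Å

The Bohr quantisation condition is nλ = 2πr_n.
r_n = n²a₀/Z = 1.69 Å
λ = 2πr_n/n = 2π·1.69/4 = 2.66 Å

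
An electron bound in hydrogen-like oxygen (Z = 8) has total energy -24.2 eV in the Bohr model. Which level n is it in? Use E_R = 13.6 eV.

E_n = −E_R Z²/n² ⇒ n² = E_R Z²/(−E_n) = 13.6 × 8² / 24.2 ≈ 35.97
n = 6

6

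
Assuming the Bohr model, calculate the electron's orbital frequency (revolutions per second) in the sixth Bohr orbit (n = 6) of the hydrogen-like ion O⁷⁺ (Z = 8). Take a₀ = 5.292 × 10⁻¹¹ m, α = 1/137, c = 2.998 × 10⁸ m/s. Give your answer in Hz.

1.950 × 10¹⁵ Hz

r = n²a₀/Z = 2.381 × 10⁻¹⁰ m, v = Zαc/n = 2.918 × 10⁶ m/s
f = v/(2πr) = 1.950 × 10¹⁵ Hz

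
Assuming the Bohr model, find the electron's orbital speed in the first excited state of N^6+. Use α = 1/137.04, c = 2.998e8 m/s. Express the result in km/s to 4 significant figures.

v_n = Zαc/n = 7 × 0.007297 × 2.998e8 / 2
    = 7657 km/s

7657 km/s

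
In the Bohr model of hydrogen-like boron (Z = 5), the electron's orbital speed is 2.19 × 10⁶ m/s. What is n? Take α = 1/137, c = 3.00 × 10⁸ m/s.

v_n = Zαc/n ⇒ n = Zαc/v = 5 × 0.00730 × 3.00 × 10⁸ / 2.19 × 10⁶ ≈ 5.00
n = 5

5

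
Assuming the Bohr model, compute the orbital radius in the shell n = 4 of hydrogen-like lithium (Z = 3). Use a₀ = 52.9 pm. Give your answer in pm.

282 pm

r_n = n²a₀/Z = 4² × 52.9 / 3
    = 16 × 52.9 / 3 = 282 pm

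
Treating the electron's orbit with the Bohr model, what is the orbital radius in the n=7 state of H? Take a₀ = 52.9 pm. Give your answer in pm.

r_n = n²a₀/Z = 7² × 52.9 / 1
    = 49 × 52.9 / 1 = 2590 pm

2590 pm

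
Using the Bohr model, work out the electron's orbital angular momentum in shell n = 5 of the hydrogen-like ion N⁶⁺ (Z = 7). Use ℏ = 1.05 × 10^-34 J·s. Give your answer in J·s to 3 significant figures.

L_n = nℏ = 5 × 1.05 × 10^-34 = 5.25 × 10^-34 J·s

5.25 × 10^-34 J·s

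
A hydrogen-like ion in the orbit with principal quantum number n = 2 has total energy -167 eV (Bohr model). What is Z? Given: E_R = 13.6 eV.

7

E_n = −E_R Z²/n² ⇒ Z² = −E_n n²/E_R = 167 × 2² / 13.6 ≈ 49.12
Z = 7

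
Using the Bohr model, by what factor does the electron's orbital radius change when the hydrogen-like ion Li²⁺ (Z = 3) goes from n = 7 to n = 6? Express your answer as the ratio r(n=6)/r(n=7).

36/49

r ∝ Z^-1 · n^2; with Z fixed, r ∝ n^2.
r(n=6)/r(n=7) = (6/7)^2 = 36/49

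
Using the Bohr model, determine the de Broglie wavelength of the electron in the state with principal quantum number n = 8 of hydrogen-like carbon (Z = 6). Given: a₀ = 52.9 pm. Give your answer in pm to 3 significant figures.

443 pm

The Bohr quantisation condition is nλ = 2πr_n.
r_n = n²a₀/Z = 564 pm
λ = 2πr_n/n = 2π·564/8 = 443 pm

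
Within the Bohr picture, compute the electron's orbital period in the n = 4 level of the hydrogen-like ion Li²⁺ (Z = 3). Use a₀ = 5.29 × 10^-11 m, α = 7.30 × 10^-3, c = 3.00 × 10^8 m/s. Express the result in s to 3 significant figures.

r = n²a₀/Z = 4²·5.29 × 10^-11/3 = 2.82 × 10^-10 m
v = Zαc/n = 3·0.00730·3.00 × 10^8/4 = 1.64 × 10^6 m/s
T = 2πr/v = 1.08 × 10^-15 s

1.08 × 10^-15 s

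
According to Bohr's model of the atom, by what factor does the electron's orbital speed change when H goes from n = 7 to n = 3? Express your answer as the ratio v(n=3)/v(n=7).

7/3

v ∝ Z^1 · n^-1; with Z fixed, v ∝ n^-1.
v(n=3)/v(n=7) = (3/7)^-1 = 7/3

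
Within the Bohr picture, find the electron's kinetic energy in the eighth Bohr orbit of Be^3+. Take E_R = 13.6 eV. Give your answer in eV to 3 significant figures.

For a Coulomb orbit the virial theorem gives K = −E_n.
E_n = −E_R·Z²/n², so K = E_R·Z²/n² = 13.6 × 4²/8² = 3.40 eV

3.40 eV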